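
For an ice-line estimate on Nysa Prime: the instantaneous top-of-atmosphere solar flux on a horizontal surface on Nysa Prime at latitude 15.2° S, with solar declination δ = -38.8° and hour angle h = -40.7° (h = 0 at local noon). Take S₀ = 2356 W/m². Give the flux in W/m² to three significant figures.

1.73e+03 W/m²

cos θ_z = sin φ sin δ + cos φ cos δ cos h = 0.164289 + 0.570173 = 0.734462.
Flux = S₀ · cos θ_z = 2356 × 0.734462 = 1730 W/m².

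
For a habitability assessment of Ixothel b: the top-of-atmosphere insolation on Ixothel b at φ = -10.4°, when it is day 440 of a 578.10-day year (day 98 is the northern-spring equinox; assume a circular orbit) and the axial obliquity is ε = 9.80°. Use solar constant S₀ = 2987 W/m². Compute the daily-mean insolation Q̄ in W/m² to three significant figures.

Q̄ ≈ 956 W/m²

Solar longitude: λ_s = 360° × (440 − 98)/578.10 = 212.974°.
sin δ = sin 9.80° × sin 212.974° = -0.09264, so δ = -5.315°.
cos H₀ = −tan(-10.4°) tan(-5.315°) = -0.0171, H₀ = 1.5879 rad.
Bracket: H₀ sin φ sin δ + cos φ cos δ sin H₀ = 1.5879×-0.18052×-0.09264 + 0.98357×0.99570×0.99985 = 0.026555 + 0.979194 = 1.005749.
Q̄ = (S₀/π) × [bracket] = (2987/π) × 1.005749 = 956.3 W/m².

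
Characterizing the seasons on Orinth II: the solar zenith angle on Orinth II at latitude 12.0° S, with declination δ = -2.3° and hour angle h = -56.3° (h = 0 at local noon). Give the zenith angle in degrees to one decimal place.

cos θ_z = sin ϕ sin δ + cos ϕ cos δ cos h = 0.008344 + 0.542283 = 0.550627.
θ_z = arccos(0.550627) = 56.6°.

θ_z = 56.6°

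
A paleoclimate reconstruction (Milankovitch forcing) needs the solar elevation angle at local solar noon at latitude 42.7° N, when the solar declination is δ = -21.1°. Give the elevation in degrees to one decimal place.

26.2°

At local noon the hour angle is zero, so the zenith angle equals |φ − δ| = |+42.7° − (-21.100°)| = 63.800°.
Elevation = 90° − 63.800° = 26.2°.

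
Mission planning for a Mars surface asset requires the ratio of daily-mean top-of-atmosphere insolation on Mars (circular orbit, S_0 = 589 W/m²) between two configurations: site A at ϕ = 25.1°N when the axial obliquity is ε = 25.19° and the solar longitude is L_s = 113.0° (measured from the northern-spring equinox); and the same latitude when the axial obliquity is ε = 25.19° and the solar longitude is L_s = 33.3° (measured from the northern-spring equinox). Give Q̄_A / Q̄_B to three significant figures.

— Configuration A (ϕ=+25.1°):
Solar declination: sin δ = sin ε · sin L_s = sin 25.19° × sin 113.0° = 0.39179, so δ = +23.066°.
cos h₀ = −tan(+25.1°) tan(+23.066°) = -0.1995, h₀ = 1.7716 rad.
Bracket: h₀ sin ϕ sin δ + cos ϕ cos δ sin h₀ = 1.7716×0.42420×0.39179 + 0.90557×0.92006×0.97990 = 0.294435 + 0.816432 = 1.110867.
Q̄ = (S_0/π) × [bracket] = (589/π) × 1.110867 = 208.27 W/m².
— Configuration B (ϕ=+25.1°):
Solar declination: sin δ = sin ε · sin L_s = sin 25.19° × sin 33.3° = 0.23368, so δ = +13.514°.
cos h₀ = −tan(+25.1°) tan(+13.514°) = -0.1126, h₀ = 1.6836 rad.
Bracket: h₀ sin ϕ sin δ + cos ϕ cos δ sin h₀ = 1.6836×0.42420×0.23368 + 0.90557×0.97231×0.99364 = 0.166890 + 0.874895 = 1.041785.
Q̄ = (S_0/π) × [bracket] = (589/π) × 1.041785 = 195.32 W/m².
Ratio Q̄_A / Q̄_B = 208.27 / 195.32 = 1.066.

Q̄_A / Q̄_B ≈ 1.07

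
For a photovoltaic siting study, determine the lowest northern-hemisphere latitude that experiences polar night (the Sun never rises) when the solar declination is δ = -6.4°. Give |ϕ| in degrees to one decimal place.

Polar night requires cos h₀ = −tan ϕ tan δ ≥ 1, i.e. tan ϕ tan δ ≤ −1.
The boundary is |tan ϕ| · |tan δ| = 1, so |ϕ| = 90° − |δ| = 90° − 6.4° = 83.6° in the northern hemisphere.

|ϕ| = 83.6°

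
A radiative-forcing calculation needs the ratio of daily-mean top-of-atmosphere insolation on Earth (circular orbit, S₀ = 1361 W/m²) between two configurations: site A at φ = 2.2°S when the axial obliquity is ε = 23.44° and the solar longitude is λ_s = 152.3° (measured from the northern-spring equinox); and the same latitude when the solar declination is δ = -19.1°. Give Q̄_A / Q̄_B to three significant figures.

Q̄_A / Q̄_B ≈ 1.01

— Configuration A (φ=-2.2°):
Solar declination: sin δ = sin ε · sin λ_s = sin 23.44° × sin 152.3° = 0.18491, so δ = +10.656°.
cos H₀ = −tan(-2.2°) tan(+10.656°) = 0.0072, H₀ = 1.5636 rad.
Bracket: H₀ sin φ sin δ + cos φ cos δ sin H₀ = 1.5636×-0.03839×0.18491 + 0.99926×0.98276×0.99997 = -0.011100 + 0.982003 = 0.970903.
Q̄ = (S₀/π) × [bracket] = (1361/π) × 0.970903 = 420.61 W/m².
— Configuration B (φ=-2.2°):
cos H₀ = −tan(-2.2°) tan(-19.100°) = -0.0133, H₀ = 1.5841 rad.
Bracket: H₀ sin φ sin δ + cos φ cos δ sin H₀ = 1.5841×-0.03839×-0.32722 + 0.99926×0.94495×0.99991 = 0.019899 + 0.944166 = 0.964065.
Q̄ = (S₀/π) × [bracket] = (1361/π) × 0.964065 = 417.65 W/m².
Ratio Q̄_A / Q̄_B = 420.61 / 417.65 = 1.007.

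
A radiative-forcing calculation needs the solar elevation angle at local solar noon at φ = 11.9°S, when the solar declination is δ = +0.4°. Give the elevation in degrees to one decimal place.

77.7°

At local noon the hour angle is zero, so the zenith angle equals |φ − δ| = |-11.9° − (+0.400°)| = 12.300°.
Elevation = 90° − 12.300° = 77.7°.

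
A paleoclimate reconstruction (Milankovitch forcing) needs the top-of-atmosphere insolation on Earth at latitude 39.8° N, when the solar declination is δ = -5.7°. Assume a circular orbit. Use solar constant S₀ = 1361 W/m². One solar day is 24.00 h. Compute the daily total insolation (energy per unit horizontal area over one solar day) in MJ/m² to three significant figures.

cos H₀ = −tan(+39.8°) tan(-5.700°) = 0.0832, H₀ = 1.4875 rad.
Bracket: H₀ sin φ sin δ + cos φ cos δ sin H₀ = 1.4875×0.64011×-0.09932 + 0.76828×0.99506×0.99654 = -0.094569 + 0.761840 = 0.667271.
Q̄ = (S₀/π) × [bracket] = (1361/π) × 0.667271 = 289.07 W/m².
Daily total = Q̄ × 24.00 h × 3600 s/h = 289.07 × 24.00 × 3600 / 10⁶ = 24.98 MJ/m².

25.0 MJ/m²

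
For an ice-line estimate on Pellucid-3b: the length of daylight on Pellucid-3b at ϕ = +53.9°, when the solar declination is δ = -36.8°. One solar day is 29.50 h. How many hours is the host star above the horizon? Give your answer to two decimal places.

0.00 h

cos h₀ = −tan ϕ · tan δ = 1.0259 ≥ 1, so the host star never rises (polar night) and h₀ = 0.
Daylight = 2h₀/(2π) × 29.50 h = (0.0000/π) × 29.50 = 0.00 h.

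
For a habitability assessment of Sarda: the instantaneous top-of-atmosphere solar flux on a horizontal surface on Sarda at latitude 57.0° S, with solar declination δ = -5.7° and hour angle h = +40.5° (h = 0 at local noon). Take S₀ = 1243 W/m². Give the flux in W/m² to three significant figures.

616 W/m²

cos θ_z = sin φ sin δ + cos φ cos δ cos h = 0.083297 + 0.412099 = 0.495396.
Flux = S₀ · cos θ_z = 1243 × 0.495396 = 615.8 W/m².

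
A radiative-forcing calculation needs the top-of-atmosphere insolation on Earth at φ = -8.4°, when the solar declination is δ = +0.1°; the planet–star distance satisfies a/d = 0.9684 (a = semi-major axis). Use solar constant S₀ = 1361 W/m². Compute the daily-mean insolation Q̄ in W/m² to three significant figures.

cos H₀ = −tan(-8.4°) tan(+0.100°) = 0.0003, H₀ = 1.5705 rad.
Bracket: H₀ sin φ sin δ + cos φ cos δ sin H₀ = 1.5705×-0.14608×0.00175 + 0.98927×1.00000×1.00000 = -0.000401 + 0.989270 = 0.988869.
Inverse-square distance factor (a/d)² = 0.9684² = 0.937799.
Q̄ = (S₀/π) × 0.937799 × [bracket] = (1361/π) × 0.937799 × 0.988869 = 401.8 W/m².

Q̄ ≈ 402 W/m²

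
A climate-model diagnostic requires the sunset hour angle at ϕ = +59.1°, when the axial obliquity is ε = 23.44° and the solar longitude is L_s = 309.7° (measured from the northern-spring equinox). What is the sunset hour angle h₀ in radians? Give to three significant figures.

h₀ = 1.00 rad

Solar declination: sin δ = sin ε · sin L_s = sin 23.44° × sin 309.7° = -0.30606, so δ = -17.822°.
cos h₀ = −tan ϕ · tan δ = −tan(+59.1°) × tan(-17.822°) = 0.5372, so h₀ = 1.0037 rad = 57.51°.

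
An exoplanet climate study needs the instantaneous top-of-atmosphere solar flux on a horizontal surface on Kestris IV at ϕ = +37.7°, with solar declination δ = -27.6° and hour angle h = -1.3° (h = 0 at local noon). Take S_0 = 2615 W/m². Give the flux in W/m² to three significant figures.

1.09e+03 W/m²

cos θ_z = sin ϕ sin δ + cos ϕ cos δ cos h = -0.283318 + 0.701005 = 0.417687.
Flux = S_0 · cos θ_z = 2615 × 0.417687 = 1092 W/m².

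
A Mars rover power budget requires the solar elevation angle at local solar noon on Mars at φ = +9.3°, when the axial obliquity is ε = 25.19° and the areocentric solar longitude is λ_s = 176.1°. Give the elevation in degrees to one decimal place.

82.4°

sin δ = sin 25.19° × sin 176.1° = 0.02895, so δ = +1.659°.
At local noon the hour angle is zero, so the zenith angle equals |φ − δ| = |+9.3° − (+1.659°)| = 7.641°.
Elevation = 90° − 7.641° = 82.4°.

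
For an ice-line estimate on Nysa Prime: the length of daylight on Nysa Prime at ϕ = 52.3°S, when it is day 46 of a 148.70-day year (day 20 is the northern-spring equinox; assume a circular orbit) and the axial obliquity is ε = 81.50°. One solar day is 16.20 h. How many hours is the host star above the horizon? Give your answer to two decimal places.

Solar longitude: L_s = 360° × (46 − 20)/148.70 = 62.946°.
sin δ = sin 81.50° × sin 62.946° = 0.88079, so δ = +61.738°.
cos h₀ = −tan ϕ · tan δ = 2.4068 ≥ 1, so the host star never rises (polar night) and h₀ = 0.
Daylight = 2h₀/(2π) × 16.20 h = (0.0000/π) × 16.20 = 0.00 h.

0.00 h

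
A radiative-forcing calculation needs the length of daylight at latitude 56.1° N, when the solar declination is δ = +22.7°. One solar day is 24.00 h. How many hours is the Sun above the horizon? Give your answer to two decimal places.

17.13 h

cos H₀ = −tan φ · tan δ = −tan(+56.1°) × tan(+22.700°) = -0.6225, so H₀ = 2.2427 rad = 128.50°.
Daylight = 2H₀/(2π) × 24.00 h = (2.2427/π) × 24.00 = 17.13 h.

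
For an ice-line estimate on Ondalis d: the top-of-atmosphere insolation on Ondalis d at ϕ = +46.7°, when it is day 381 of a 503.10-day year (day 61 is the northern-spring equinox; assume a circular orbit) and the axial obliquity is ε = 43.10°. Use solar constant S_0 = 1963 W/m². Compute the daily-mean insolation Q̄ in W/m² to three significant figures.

Q̄ ≈ 76.7 W/m²

Solar longitude: L_s = 360° × (381 − 61)/503.10 = 228.980°.
sin δ = sin 43.10° × sin 228.980° = -0.51552, so δ = -31.032°.
cos h₀ = −tan(+46.7°) tan(-31.032°) = 0.6384, h₀ = 0.8783 rad.
Bracket: h₀ sin ϕ sin δ + cos ϕ cos δ sin h₀ = 0.8783×0.72777×-0.51552 + 0.68582×0.85688×0.76968 = -0.329521 + 0.452314 = 0.122793.
Q̄ = (S_0/π) × [bracket] = (1963/π) × 0.122793 = 76.73 W/m².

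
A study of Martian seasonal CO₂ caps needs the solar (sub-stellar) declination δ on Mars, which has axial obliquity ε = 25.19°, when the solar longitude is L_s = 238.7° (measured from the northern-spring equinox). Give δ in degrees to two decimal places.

δ = -21.33°

sin δ = sin ε · sin L_s = sin 25.19° × sin 238.7° = -0.363676.
δ = arcsin(-0.363676) = -21.33°.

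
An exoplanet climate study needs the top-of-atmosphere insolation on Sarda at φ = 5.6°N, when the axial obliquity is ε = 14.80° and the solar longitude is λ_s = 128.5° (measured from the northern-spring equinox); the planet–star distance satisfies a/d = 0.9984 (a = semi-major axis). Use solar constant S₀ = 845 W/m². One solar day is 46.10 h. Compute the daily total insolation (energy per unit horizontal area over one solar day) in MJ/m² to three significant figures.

44.8 MJ/m²

Solar declination: sin δ = sin ε · sin λ_s = sin 14.80° × sin 128.5° = 0.19991, so δ = +11.532°.
cos H₀ = −tan(+5.6°) tan(+11.532°) = -0.0200, H₀ = 1.5908 rad.
Bracket: H₀ sin φ sin δ + cos φ cos δ sin H₀ = 1.5908×0.09758×0.19991 + 0.99523×0.97981×0.99980 = 0.031032 + 0.974941 = 1.005973.
Inverse-square distance factor (a/d)² = 0.9984² = 0.996803.
Q̄ = (S₀/π) × 0.996803 × [bracket] = (845/π) × 0.996803 × 1.005973 = 269.71 W/m².
Daily total = Q̄ × 46.10 h × 3600 s/h = 269.71 × 46.10 × 3600 / 10⁶ = 44.76 MJ/m².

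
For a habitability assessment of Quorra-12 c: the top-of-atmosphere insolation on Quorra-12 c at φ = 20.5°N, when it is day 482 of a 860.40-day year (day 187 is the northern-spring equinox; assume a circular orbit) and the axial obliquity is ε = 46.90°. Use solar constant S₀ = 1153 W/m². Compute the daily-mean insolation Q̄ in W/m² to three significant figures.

Solar longitude: λ_s = 360° × (482 − 187)/860.40 = 123.431°.
sin δ = sin 46.90° × sin 123.431° = 0.60936, so δ = +37.543°.
cos H₀ = −tan(+20.5°) tan(+37.543°) = -0.2873, H₀ = 1.8622 rad.
Bracket: H₀ sin φ sin δ + cos φ cos δ sin H₀ = 1.8622×0.35021×0.60936 + 0.93667×0.79290×0.95783 = 0.397401 + 0.711367 = 1.108768.
Q̄ = (S₀/π) × [bracket] = (1153/π) × 1.108768 = 406.9 W/m².

Q̄ ≈ 407 W/m²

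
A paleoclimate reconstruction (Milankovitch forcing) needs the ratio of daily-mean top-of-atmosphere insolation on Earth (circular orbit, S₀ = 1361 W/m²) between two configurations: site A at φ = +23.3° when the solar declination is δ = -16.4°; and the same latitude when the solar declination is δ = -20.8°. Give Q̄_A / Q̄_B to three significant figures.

Q̄_A / Q̄_B ≈ 1.10

— Configuration A (φ=+23.3°):
cos H₀ = −tan(+23.3°) tan(-16.400°) = 0.1268, H₀ = 1.4437 rad.
Bracket: H₀ sin φ sin δ + cos φ cos δ sin H₀ = 1.4437×0.39555×-0.28234 + 0.91845×0.95931×0.99193 = -0.161232 + 0.873968 = 0.712736.
Q̄ = (S₀/π) × [bracket] = (1361/π) × 0.712736 = 308.77 W/m².
— Configuration B (φ=+23.3°):
cos H₀ = −tan(+23.3°) tan(-20.800°) = 0.1636, H₀ = 1.4065 rad.
Bracket: H₀ sin φ sin δ + cos φ cos δ sin H₀ = 1.4065×0.39555×-0.35511 + 0.91845×0.93483×0.98653 = -0.197562 + 0.847029 = 0.649467.
Q̄ = (S₀/π) × [bracket] = (1361/π) × 0.649467 = 281.36 W/m².
Ratio Q̄_A / Q̄_B = 308.77 / 281.36 = 1.097.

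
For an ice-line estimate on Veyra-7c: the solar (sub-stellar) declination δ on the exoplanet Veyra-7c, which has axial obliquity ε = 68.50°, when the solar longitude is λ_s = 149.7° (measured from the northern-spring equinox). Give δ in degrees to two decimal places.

sin δ = sin ε · sin λ_s = sin 68.50° × sin 149.7° = 0.469421.
δ = arcsin(0.469421) = +28.00°.

δ = +28.00°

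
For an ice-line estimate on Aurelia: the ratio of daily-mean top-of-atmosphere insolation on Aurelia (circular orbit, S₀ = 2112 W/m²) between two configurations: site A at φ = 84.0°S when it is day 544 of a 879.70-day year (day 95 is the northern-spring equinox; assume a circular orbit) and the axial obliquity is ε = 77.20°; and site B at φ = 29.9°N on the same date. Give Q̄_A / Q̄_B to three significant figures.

— Configuration A (φ=-84.0°):
Solar longitude: λ_s = 360° × (544 − 95)/879.70 = 183.744°.
sin δ = sin 77.20° × sin 183.744° = -0.06368, so δ = -3.651°.
cos H₀ = −tan(-84.0°) tan(-3.651°) = -0.6071, H₀ = 2.2233 rad.
Bracket: H₀ sin φ sin δ + cos φ cos δ sin H₀ = 2.2233×-0.99452×-0.06368 + 0.10453×0.99797×0.79459 = 0.140804 + 0.082890 = 0.223694.
Q̄ = (S₀/π) × [bracket] = (2112/π) × 0.223694 = 150.38 W/m².
— Configuration B (φ=+29.9°):
cos H₀ = −tan(+29.9°) tan(-3.651°) = 0.0367, H₀ = 1.5341 rad.
Bracket: H₀ sin φ sin δ + cos φ cos δ sin H₀ = 1.5341×0.49849×-0.06368 + 0.86690×0.99797×0.99933 = -0.048698 + 0.864561 = 0.815863.
Q̄ = (S₀/π) × [bracket] = (2112/π) × 0.815863 = 548.48 W/m².
Ratio Q̄_A / Q̄_B = 150.38 / 548.48 = 0.2742.

Q̄_A / Q̄_B ≈ 0.274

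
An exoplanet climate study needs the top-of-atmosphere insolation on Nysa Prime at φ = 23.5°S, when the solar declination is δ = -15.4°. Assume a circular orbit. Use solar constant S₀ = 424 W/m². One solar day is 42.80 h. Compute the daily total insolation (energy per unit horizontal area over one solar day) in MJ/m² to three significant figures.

cos H₀ = −tan(-23.5°) tan(-15.400°) = -0.1198, H₀ = 1.6909 rad.
Bracket: H₀ sin φ sin δ + cos φ cos δ sin H₀ = 1.6909×-0.39875×-0.26556 + 0.91706×0.96410×0.99280 = 0.179053 + 0.877772 = 1.056825.
Q̄ = (S₀/π) × [bracket] = (424/π) × 1.056825 = 142.63 W/m².
Daily total = Q̄ × 42.80 h × 3600 s/h = 142.63 × 42.80 × 3600 / 10⁶ = 21.98 MJ/m².

22.0 MJ/m²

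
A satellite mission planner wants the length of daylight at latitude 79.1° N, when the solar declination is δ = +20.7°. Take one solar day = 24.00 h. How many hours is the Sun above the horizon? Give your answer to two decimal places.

24.00 h

Sunrise equation: cos H₀ = −tan φ · tan δ = -1.9622 ≤ −1, so the Sun never sets (polar day) and H₀ = π.
Daylight = 2H₀/(2π) × 24.00 h = (3.1416/π) × 24.00 = 24.00 h.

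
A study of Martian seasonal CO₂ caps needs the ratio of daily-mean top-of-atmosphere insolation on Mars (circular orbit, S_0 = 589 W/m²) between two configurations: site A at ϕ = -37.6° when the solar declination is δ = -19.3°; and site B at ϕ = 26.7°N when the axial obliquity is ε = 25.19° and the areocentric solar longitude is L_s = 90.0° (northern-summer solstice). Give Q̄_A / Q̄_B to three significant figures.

— Configuration A (ϕ=-37.6°):
cos h₀ = −tan(-37.6°) tan(-19.300°) = -0.2697, h₀ = 1.8439 rad.
Bracket: h₀ sin ϕ sin δ + cos ϕ cos δ sin h₀ = 1.8439×-0.61015×-0.33051 + 0.79229×0.94380×0.96295 = 0.371842 + 0.720059 = 1.091901.
Q̄ = (S_0/π) × [bracket] = (589/π) × 1.091901 = 204.71 W/m².
— Configuration B (ϕ=+26.7°):
sin δ = sin 25.19° × sin 90.0° = 0.42562, so δ = +25.190°.
cos h₀ = −tan(+26.7°) tan(+25.190°) = -0.2366, h₀ = 1.8096 rad.
Bracket: h₀ sin ϕ sin δ + cos ϕ cos δ sin h₀ = 1.8096×0.44932×0.42562 + 0.89337×0.90490×0.97162 = 0.346067 + 0.785468 = 1.131535.
Q̄ = (S_0/π) × [bracket] = (589/π) × 1.131535 = 212.15 W/m².
Ratio Q̄_A / Q̄_B = 204.71 / 212.15 = 0.9649.

Q̄_A / Q̄_B ≈ 0.965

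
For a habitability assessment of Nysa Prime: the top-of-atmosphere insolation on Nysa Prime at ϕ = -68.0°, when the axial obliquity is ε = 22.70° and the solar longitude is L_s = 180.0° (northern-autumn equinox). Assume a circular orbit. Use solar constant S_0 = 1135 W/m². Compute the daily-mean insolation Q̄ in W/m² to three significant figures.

Solar declination: sin δ = sin ε · sin L_s = sin 22.70° × sin 180.0° = 0.00000, so δ = +0.000°.
cos h₀ = −tan(-68.0°) tan(+0.000°) = 0.0000, h₀ = 1.5708 rad.
Bracket: h₀ sin ϕ sin δ + cos ϕ cos δ sin h₀ = 1.5708×-0.92718×0.00000 + 0.37461×1.00000×1.00000 = -0.000000 + 0.374610 = 0.374610.
Q̄ = (S_0/π) × [bracket] = (1135/π) × 0.374610 = 135.3 W/m².

Q̄ ≈ 135 W/m²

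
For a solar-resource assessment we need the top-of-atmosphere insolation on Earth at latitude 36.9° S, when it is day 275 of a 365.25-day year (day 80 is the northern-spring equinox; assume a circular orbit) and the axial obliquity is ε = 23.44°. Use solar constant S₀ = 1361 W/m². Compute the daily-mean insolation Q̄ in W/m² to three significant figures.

Q̄ ≈ 380 W/m²

Solar longitude: λ_s = 360° × (275 − 80)/365.25 = 192.197°.
sin δ = sin 23.44° × sin 192.197° = -0.08404, so δ = -4.821°.
cos H₀ = −tan(-36.9°) tan(-4.821°) = -0.0633, H₀ = 1.6342 rad.
Bracket: H₀ sin φ sin δ + cos φ cos δ sin H₀ = 1.6342×-0.60042×-0.08404 + 0.79968×0.99646×0.99799 = 0.082461 + 0.795247 = 0.877708.
Q̄ = (S₀/π) × [bracket] = (1361/π) × 0.877708 = 380.2 W/m².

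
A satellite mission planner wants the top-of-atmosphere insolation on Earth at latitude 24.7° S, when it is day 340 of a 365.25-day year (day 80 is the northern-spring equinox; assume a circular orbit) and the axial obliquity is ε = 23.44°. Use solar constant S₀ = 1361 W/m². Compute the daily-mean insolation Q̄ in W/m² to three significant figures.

Q̄ ≈ 480 W/m²

Solar longitude: λ_s = 360° × (340 − 80)/365.25 = 256.263°.
sin δ = sin 23.44° × sin 256.263° = -0.38641, so δ = -22.731°.
cos H₀ = −tan(-24.7°) tan(-22.731°) = -0.1927, H₀ = 1.7647 rad.
Bracket: H₀ sin φ sin δ + cos φ cos δ sin H₀ = 1.7647×-0.41787×-0.38641 + 0.90851×0.92233×0.98126 = 0.284945 + 0.822243 = 1.107188.
Q̄ = (S₀/π) × [bracket] = (1361/π) × 1.107188 = 479.7 W/m².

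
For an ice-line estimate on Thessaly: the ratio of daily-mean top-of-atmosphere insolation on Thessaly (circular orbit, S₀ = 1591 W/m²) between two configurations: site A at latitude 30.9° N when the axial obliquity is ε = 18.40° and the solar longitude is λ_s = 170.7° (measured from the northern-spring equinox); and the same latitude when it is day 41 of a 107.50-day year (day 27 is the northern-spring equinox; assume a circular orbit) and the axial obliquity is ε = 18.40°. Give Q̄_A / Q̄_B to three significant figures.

— Configuration A (φ=+30.9°):
Solar declination: sin δ = sin ε · sin λ_s = sin 18.40° × sin 170.7° = 0.05101, so δ = +2.924°.
cos H₀ = −tan(+30.9°) tan(+2.924°) = -0.0306, H₀ = 1.6014 rad.
Bracket: H₀ sin φ sin δ + cos φ cos δ sin H₀ = 1.6014×0.51354×0.05101 + 0.85806×0.99870×0.99953 = 0.041950 + 0.856542 = 0.898492.
Q̄ = (S₀/π) × [bracket] = (1591/π) × 0.898492 = 455.02 W/m².
— Configuration B (φ=+30.9°):
Solar longitude: λ_s = 360° × (41 − 27)/107.50 = 46.884°.
sin δ = sin 18.40° × sin 46.884° = 0.23041, so δ = +13.321°.
cos H₀ = −tan(+30.9°) tan(+13.321°) = -0.1417, H₀ = 1.7130 rad.
Bracket: H₀ sin φ sin δ + cos φ cos δ sin H₀ = 1.7130×0.51354×0.23041 + 0.85806×0.97309×0.98991 = 0.202690 + 0.826545 = 1.029235.
Q̄ = (S₀/π) × [bracket] = (1591/π) × 1.029235 = 521.24 W/m².
Ratio Q̄_A / Q̄_B = 455.02 / 521.24 = 0.8730.

Q̄_A / Q̄_B ≈ 0.873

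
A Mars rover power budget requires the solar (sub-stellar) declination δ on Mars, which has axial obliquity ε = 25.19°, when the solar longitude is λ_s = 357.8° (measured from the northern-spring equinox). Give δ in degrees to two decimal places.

sin δ = sin ε · sin λ_s = sin 25.19° × sin 357.8° = -0.016339.
δ = arcsin(-0.016339) = -0.94°.

δ = -0.94°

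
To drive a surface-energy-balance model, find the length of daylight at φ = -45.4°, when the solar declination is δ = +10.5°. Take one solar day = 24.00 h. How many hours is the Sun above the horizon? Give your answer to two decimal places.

cos H₀ = −tan φ · tan δ = −tan(-45.4°) × tan(+10.500°) = 0.1879, so H₀ = 1.3817 rad = 79.17°.
Daylight = 2H₀/(2π) × 24.00 h = (1.3817/π) × 24.00 = 10.56 h.

10.56 h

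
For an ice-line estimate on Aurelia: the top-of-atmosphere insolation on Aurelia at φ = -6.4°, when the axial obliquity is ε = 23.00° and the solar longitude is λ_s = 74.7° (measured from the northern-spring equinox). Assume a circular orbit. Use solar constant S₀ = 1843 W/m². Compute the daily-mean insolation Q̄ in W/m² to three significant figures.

Q̄ ≈ 502 W/m²

Solar declination: sin δ = sin ε · sin λ_s = sin 23.00° × sin 74.7° = 0.37688, so δ = +22.141°.
cos H₀ = −tan(-6.4°) tan(+22.141°) = 0.0456, H₀ = 1.5251 rad.
Bracket: H₀ sin φ sin δ + cos φ cos δ sin H₀ = 1.5251×-0.11147×0.37688 + 0.99377×0.92626×0.99896 = -0.064071 + 0.919532 = 0.855461.
Q̄ = (S₀/π) × [bracket] = (1843/π) × 0.855461 = 501.9 W/m².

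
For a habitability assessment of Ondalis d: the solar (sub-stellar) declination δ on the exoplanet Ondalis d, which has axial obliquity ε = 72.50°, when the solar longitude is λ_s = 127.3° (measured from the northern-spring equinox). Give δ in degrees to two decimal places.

δ = +49.35°

sin δ = sin ε · sin λ_s = sin 72.50° × sin 127.3° = 0.758657.
δ = arcsin(0.758657) = +49.35°.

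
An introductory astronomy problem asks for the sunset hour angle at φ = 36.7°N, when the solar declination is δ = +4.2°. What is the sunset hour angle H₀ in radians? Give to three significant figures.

cos H₀ = −tan φ · tan δ = −tan(+36.7°) × tan(+4.200°) = -0.0547, so H₀ = 1.6256 rad = 93.14°.

H₀ = 1.63 rad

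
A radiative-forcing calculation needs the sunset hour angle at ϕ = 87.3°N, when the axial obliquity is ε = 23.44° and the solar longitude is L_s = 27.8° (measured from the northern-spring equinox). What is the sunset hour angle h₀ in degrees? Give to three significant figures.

Solar declination: sin δ = sin ε · sin L_s = sin 23.44° × sin 27.8° = 0.18552, so δ = +10.692°.
Sunrise equation: cos h₀ = −tan ϕ · tan δ = -4.0035 ≤ −1, so the Sun never sets (polar day) and h₀ = π.

h₀ = 180°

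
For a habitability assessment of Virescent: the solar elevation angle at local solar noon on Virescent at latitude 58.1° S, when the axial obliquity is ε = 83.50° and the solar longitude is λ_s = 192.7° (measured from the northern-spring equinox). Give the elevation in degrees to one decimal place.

44.5°

Solar declination: sin δ = sin ε · sin λ_s = sin 83.50° × sin 192.7° = -0.21843, so δ = -12.617°.
At local noon the hour angle is zero, so the zenith angle equals |φ − δ| = |-58.1° − (-12.617°)| = 45.483°.
Elevation = 90° − 45.483° = 44.5°.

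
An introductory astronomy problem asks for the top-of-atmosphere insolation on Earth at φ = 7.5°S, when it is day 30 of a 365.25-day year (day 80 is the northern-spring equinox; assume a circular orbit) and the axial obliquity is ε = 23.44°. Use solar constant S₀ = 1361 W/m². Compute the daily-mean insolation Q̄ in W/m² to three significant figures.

Q̄ ≈ 437 W/m²

Solar longitude: λ_s = 360° × (30 − 80)/365.25 = -49.281°, i.e. -49.281° + 360° = 310.719°.
sin δ = sin 23.44° × sin 310.719° = -0.30149, so δ = -17.547°.
cos H₀ = −tan(-7.5°) tan(-17.547°) = -0.0416, H₀ = 1.6124 rad.
Bracket: H₀ sin φ sin δ + cos φ cos δ sin H₀ = 1.6124×-0.13053×-0.30149 + 0.99144×0.95347×0.99913 = 0.063454 + 0.944486 = 1.007940.
Q̄ = (S₀/π) × [bracket] = (1361/π) × 1.007940 = 436.7 W/m².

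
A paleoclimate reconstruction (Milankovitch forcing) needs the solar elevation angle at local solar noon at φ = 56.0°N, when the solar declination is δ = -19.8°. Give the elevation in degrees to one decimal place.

At local noon the hour angle is zero, so the zenith angle equals |φ − δ| = |+56.0° − (-19.800°)| = 75.800°.
Elevation = 90° − 75.800° = 14.2°.

14.2°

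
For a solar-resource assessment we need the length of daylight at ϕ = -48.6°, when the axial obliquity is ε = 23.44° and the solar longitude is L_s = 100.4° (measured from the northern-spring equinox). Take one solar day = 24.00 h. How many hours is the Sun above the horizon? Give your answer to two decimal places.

8.16 h

Solar declination: sin δ = sin ε · sin L_s = sin 23.44° × sin 100.4° = 0.39125, so δ = +23.033°.
cos h₀ = −tan ϕ · tan δ = −tan(-48.6°) × tan(+23.033°) = 0.4822, so h₀ = 1.0676 rad = 61.17°.
Daylight = 2h₀/(2π) × 24.00 h = (1.0676/π) × 24.00 = 8.16 h.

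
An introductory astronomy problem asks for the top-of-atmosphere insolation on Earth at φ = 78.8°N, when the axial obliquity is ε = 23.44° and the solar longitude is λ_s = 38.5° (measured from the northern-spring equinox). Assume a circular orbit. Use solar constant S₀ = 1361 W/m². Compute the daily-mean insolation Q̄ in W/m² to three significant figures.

Q̄ ≈ 331 W/m²

Solar declination: sin δ = sin ε · sin λ_s = sin 23.44° × sin 38.5° = 0.24763, so δ = +14.337°.
cos H₀ = −tan(+78.8°) tan(+14.337°) = -1.2908 ≤ −1 ⇒ polar day, H₀ = π.
Bracket: H₀ sin φ sin δ + cos φ cos δ sin H₀ = 3.1416×0.98096×0.24763 + 0.19423×0.96885×0.00000 = 0.763142 + 0.000000 = 0.763142.
Q̄ = (S₀/π) × [bracket] = (1361/π) × 0.763142 = 330.6 W/m².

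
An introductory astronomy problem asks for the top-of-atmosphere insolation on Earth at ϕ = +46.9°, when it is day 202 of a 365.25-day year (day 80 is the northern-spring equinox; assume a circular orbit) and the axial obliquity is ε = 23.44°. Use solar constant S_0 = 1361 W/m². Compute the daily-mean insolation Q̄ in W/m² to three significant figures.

Q̄ ≈ 470 W/m²

Solar longitude: L_s = 360° × (202 − 80)/365.25 = 120.246°.
sin δ = sin 23.44° × sin 120.246° = 0.34364, so δ = +20.099°.
cos h₀ = −tan(+46.9°) tan(+20.099°) = -0.3910, h₀ = 1.9725 rad.
Bracket: h₀ sin ϕ sin δ + cos ϕ cos δ sin h₀ = 1.9725×0.73016×0.34364 + 0.68327×0.93910×0.92038 = 0.494924 + 0.590570 = 1.085494.
Q̄ = (S_0/π) × [bracket] = (1361/π) × 1.085494 = 470.3 W/m².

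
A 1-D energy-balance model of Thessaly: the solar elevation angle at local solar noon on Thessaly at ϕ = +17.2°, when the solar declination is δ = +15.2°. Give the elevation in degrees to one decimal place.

At local noon the hour angle is zero, so the zenith angle equals |ϕ − δ| = |+17.2° − (+15.200°)| = 2.000°.
Elevation = 90° − 2.000° = 88.0°.

88.0°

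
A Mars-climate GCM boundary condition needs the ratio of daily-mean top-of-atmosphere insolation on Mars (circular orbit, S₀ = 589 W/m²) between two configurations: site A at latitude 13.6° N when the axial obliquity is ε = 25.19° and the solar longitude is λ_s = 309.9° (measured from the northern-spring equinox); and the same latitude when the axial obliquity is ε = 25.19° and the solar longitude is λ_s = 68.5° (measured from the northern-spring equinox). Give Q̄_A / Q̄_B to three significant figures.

— Configuration A (φ=+13.6°):
Solar declination: sin δ = sin ε · sin λ_s = sin 25.19° × sin 309.9° = -0.32652, so δ = -19.058°.
cos H₀ = −tan(+13.6°) tan(-19.058°) = 0.0836, H₀ = 1.4871 rad.
Bracket: H₀ sin φ sin δ + cos φ cos δ sin H₀ = 1.4871×0.23514×-0.32652 + 0.97196×0.94519×0.99650 = -0.114176 + 0.915471 = 0.801295.
Q̄ = (S₀/π) × [bracket] = (589/π) × 0.801295 = 150.23 W/m².
— Configuration B (φ=+13.6°):
Solar declination: sin δ = sin ε · sin λ_s = sin 25.19° × sin 68.5° = 0.39601, so δ = +23.329°.
cos H₀ = −tan(+13.6°) tan(+23.329°) = -0.1043, H₀ = 1.6753 rad.
Bracket: H₀ sin φ sin δ + cos φ cos δ sin H₀ = 1.6753×0.23514×0.39601 + 0.97196×0.91825×0.99454 = 0.156000 + 0.887629 = 1.043629.
Q̄ = (S₀/π) × [bracket] = (589/π) × 1.043629 = 195.66 W/m².
Ratio Q̄_A / Q̄_B = 150.23 / 195.66 = 0.7678.

Q̄_A / Q̄_B ≈ 0.768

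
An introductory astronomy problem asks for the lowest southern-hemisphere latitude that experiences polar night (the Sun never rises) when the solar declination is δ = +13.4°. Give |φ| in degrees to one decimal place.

|φ| = 76.6°

Polar night requires cos H₀ = −tan φ tan δ ≥ 1, i.e. tan φ tan δ ≤ −1.
The boundary is |tan φ| · |tan δ| = 1, so |φ| = 90° − |δ| = 90° − 13.4° = 76.6° in the southern hemisphere.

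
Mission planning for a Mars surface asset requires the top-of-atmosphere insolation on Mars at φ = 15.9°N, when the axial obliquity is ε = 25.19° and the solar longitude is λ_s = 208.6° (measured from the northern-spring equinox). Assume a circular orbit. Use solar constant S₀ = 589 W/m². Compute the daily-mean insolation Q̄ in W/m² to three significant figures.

Q̄ ≈ 160 W/m²

Solar declination: sin δ = sin ε · sin λ_s = sin 25.19° × sin 208.6° = -0.20374, so δ = -11.756°.
cos H₀ = −tan(+15.9°) tan(-11.756°) = 0.0593, H₀ = 1.5115 rad.
Bracket: H₀ sin φ sin δ + cos φ cos δ sin H₀ = 1.5115×0.27396×-0.20374 + 0.96174×0.97902×0.99824 = -0.084367 + 0.939906 = 0.855539.
Q̄ = (S₀/π) × [bracket] = (589/π) × 0.855539 = 160.4 W/m².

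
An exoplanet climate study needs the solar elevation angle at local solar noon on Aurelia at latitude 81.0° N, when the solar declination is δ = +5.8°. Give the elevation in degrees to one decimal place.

At local noon the hour angle is zero, so the zenith angle equals |ϕ − δ| = |+81.0° − (+5.800°)| = 75.200°.
Elevation = 90° − 75.200° = 14.8°.

14.8°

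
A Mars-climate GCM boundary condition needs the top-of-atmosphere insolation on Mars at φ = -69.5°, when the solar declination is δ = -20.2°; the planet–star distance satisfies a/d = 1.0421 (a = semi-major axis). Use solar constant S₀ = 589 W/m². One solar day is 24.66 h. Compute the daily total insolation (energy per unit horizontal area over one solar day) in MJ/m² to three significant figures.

18.4 MJ/m²

cos H₀ = −tan(-69.5°) tan(-20.200°) = -0.9841, H₀ = 2.9629 rad.
Bracket: H₀ sin φ sin δ + cos φ cos δ sin H₀ = 2.9629×-0.93667×-0.34530 + 0.35021×0.93849×0.17779 = 0.958297 + 0.058434 = 1.016731.
Inverse-square distance factor (a/d)² = 1.0421² = 1.085972.
Q̄ = (S₀/π) × 1.085972 × [bracket] = (589/π) × 1.085972 × 1.016731 = 207.01 W/m².
Daily total = Q̄ × 24.66 h × 3600 s/h = 207.01 × 24.66 × 3600 / 10⁶ = 18.38 MJ/m².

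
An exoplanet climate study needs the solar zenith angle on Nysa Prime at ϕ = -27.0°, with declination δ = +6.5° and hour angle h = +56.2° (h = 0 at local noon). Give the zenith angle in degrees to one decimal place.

θ_z = 63.8°

cos θ_z = sin ϕ sin δ + cos ϕ cos δ cos h = -0.051393 + 0.492477 = 0.441084.
θ_z = arccos(0.441084) = 63.8°.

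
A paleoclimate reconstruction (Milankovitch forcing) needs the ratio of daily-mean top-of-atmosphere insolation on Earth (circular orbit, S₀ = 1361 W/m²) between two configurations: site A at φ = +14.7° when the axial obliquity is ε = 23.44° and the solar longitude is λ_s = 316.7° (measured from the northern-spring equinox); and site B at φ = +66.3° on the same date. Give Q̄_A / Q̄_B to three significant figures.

Q̄_A / Q̄_B ≈ 10.5

— Configuration A (φ=+14.7°):
Solar declination: sin δ = sin ε · sin λ_s = sin 23.44° × sin 316.7° = -0.27281, so δ = -15.832°.
cos H₀ = −tan(+14.7°) tan(-15.832°) = 0.0744, H₀ = 1.4963 rad.
Bracket: H₀ sin φ sin δ + cos φ cos δ sin H₀ = 1.4963×0.25376×-0.27281 + 0.96727×0.96207×0.99723 = -0.103586 + 0.928004 = 0.824418.
Q̄ = (S₀/π) × [bracket] = (1361/π) × 0.824418 = 357.15 W/m².
— Configuration B (φ=+66.3°):
cos H₀ = −tan(+66.3°) tan(-15.832°) = 0.6460, H₀ = 0.8685 rad.
Bracket: H₀ sin φ sin δ + cos φ cos δ sin H₀ = 0.8685×0.91566×-0.27281 + 0.40195×0.96207×0.76335 = -0.216952 + 0.295191 = 0.078239.
Q̄ = (S₀/π) × [bracket] = (1361/π) × 0.078239 = 33.895 W/m².
Ratio Q̄_A / Q̄_B = 357.15 / 33.895 = 10.54.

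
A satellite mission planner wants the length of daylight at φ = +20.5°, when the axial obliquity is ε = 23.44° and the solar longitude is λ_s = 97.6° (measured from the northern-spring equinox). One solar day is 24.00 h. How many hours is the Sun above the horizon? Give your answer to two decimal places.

13.23 h

Solar declination: sin δ = sin ε · sin λ_s = sin 23.44° × sin 97.6° = 0.39429, so δ = +23.222°.
cos H₀ = −tan φ · tan δ = −tan(+20.5°) × tan(+23.222°) = -0.1604, so H₀ = 1.7319 rad = 99.23°.
Daylight = 2H₀/(2π) × 24.00 h = (1.7319/π) × 24.00 = 13.23 h.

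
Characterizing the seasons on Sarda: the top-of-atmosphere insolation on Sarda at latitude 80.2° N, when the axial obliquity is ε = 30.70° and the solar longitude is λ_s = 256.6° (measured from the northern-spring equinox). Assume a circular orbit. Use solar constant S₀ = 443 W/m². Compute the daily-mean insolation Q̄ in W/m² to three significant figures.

Q̄ ≈ 0.00 W/m²

Solar declination: sin δ = sin ε · sin λ_s = sin 30.70° × sin 256.6° = -0.49664, so δ = -29.778°.
cos H₀ = −tan(+80.2°) tan(-29.778°) = 3.3127 ≥ 1 ⇒ polar night, H₀ = 0 and Q̄ = 0.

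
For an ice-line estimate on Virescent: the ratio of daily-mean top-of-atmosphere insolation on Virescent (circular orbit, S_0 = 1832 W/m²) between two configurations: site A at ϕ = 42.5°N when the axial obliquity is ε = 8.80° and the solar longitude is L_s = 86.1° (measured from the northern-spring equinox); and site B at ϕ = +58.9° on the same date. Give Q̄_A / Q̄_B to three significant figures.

— Configuration A (ϕ=+42.5°):
Solar declination: sin δ = sin ε · sin L_s = sin 8.80° × sin 86.1° = 0.15263, so δ = +8.779°.
cos h₀ = −tan(+42.5°) tan(+8.779°) = -0.1415, h₀ = 1.7128 rad.
Bracket: h₀ sin ϕ sin δ + cos ϕ cos δ sin h₀ = 1.7128×0.67559×0.15263 + 0.73728×0.98828×0.98994 = 0.176616 + 0.721309 = 0.897925.
Q̄ = (S_0/π) × [bracket] = (1832/π) × 0.897925 = 523.62 W/m².
— Configuration B (ϕ=+58.9°):
cos h₀ = −tan(+58.9°) tan(+8.779°) = -0.2560, h₀ = 1.8297 rad.
Bracket: h₀ sin ϕ sin δ + cos ϕ cos δ sin h₀ = 1.8297×0.85627×0.15263 + 0.51653×0.98828×0.96667 = 0.239128 + 0.493462 = 0.732590.
Q̄ = (S_0/π) × [bracket] = (1832/π) × 0.732590 = 427.21 W/m².
Ratio Q̄_A / Q̄_B = 523.62 / 427.21 = 1.226.

Q̄_A / Q̄_B ≈ 1.23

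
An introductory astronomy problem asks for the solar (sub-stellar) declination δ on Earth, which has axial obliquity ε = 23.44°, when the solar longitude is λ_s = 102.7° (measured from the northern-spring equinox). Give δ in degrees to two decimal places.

sin δ = sin ε · sin λ_s = sin 23.44° × sin 102.7° = 0.388056.
δ = arcsin(0.388056) = +22.83°.

δ = +22.83°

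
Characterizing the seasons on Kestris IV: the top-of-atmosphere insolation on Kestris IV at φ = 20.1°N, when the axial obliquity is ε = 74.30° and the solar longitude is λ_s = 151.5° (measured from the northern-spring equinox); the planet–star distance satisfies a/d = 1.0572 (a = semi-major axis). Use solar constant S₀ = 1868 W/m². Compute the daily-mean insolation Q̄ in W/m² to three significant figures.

Q̄ ≈ 729 W/m²

Solar declination: sin δ = sin ε · sin λ_s = sin 74.30° × sin 151.5° = 0.45936, so δ = +27.346°.
cos H₀ = −tan(+20.1°) tan(+27.346°) = -0.1892, H₀ = 1.7612 rad.
Bracket: H₀ sin φ sin δ + cos φ cos δ sin H₀ = 1.7612×0.34366×0.45936 + 0.93909×0.88825×0.98193 = 0.278029 + 0.819074 = 1.097103.
Inverse-square distance factor (a/d)² = 1.0572² = 1.117672.
Q̄ = (S₀/π) × 1.117672 × [bracket] = (1868/π) × 1.117672 × 1.097103 = 729.1 W/m².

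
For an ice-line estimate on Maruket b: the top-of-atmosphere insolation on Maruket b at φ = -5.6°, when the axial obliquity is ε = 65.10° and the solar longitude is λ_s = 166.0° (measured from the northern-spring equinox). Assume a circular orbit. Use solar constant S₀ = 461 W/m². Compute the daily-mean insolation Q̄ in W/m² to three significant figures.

Solar declination: sin δ = sin ε · sin λ_s = sin 65.10° × sin 166.0° = 0.21943, so δ = +12.676°.
cos H₀ = −tan(-5.6°) tan(+12.676°) = 0.0221, H₀ = 1.5487 rad.
Bracket: H₀ sin φ sin δ + cos φ cos δ sin H₀ = 1.5487×-0.09758×0.21943 + 0.99523×0.97563×0.99976 = -0.033161 + 0.970743 = 0.937582.
Q̄ = (S₀/π) × [bracket] = (461/π) × 0.937582 = 137.6 W/m².

Q̄ ≈ 138 W/m²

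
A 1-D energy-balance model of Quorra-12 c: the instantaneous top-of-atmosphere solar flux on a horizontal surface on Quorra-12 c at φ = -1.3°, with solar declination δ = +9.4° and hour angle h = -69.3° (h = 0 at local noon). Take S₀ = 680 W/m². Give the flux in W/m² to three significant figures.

cos θ_z = sin φ sin δ + cos φ cos δ cos h = -0.003705 + 0.348639 = 0.344934.
Flux = S₀ · cos θ_z = 680 × 0.344934 = 234.6 W/m².

235 W/m²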